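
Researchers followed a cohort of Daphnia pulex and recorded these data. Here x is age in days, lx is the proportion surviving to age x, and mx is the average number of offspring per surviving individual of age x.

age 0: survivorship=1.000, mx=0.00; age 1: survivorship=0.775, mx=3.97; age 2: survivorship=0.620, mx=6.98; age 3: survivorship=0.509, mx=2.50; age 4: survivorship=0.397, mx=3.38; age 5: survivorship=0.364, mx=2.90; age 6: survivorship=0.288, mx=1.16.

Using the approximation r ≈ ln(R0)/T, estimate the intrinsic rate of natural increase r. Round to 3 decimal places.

0.985

R0 = Σ lx·mx = 0 + 3.07675 + 4.3276 + 1.2725 + 1.34186 + 1.0556 + 0.33408 = 11.40839
Σ x·lx·mx = 28.19937; T = 28.19937/11.40839 = 2.47181…
r ≈ ln(R0)/T = ln(11.40839)/2.47181… = 0.98484… → 0.985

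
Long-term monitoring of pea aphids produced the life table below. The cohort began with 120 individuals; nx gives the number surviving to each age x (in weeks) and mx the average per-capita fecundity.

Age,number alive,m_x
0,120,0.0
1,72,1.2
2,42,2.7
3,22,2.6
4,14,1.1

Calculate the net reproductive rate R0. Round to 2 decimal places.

2.27

lx = nx/n0 = nx/120: 1, 0.6, 0.35, 0.18333…, 0.11667…
lx·mx by age: 0, 0.72, 0.945, 0.476667…, 0.128333…
R0 = Σ lx·mx = 2.27… → 2.27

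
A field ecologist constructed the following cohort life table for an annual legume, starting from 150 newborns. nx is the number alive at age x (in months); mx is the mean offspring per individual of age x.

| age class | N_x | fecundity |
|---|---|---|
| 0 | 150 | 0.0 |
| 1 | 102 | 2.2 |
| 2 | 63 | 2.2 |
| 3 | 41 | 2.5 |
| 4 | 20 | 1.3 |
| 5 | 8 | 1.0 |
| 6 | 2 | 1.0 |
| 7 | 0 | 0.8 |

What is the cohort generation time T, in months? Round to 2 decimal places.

lx = nx/n0 = nx/150: 1, 0.68, 0.42, 0.27333…, 0.13333…, 0.05333…, 0.01333…, 0
lx·mx: 0, 1.496, 0.924, 0.683333…, 0.173333…, 0.053333…, 0.013333…, 0 → R0 = 3.343333…
x·lx·mx: 0, 1.496, 1.848, 2.05…, 0.693333…, 0.266667…, 0.08…, 0 → Σ = 6.434…
T = 6.434… / 3.343333… = 1.924427… → 1.92

1.92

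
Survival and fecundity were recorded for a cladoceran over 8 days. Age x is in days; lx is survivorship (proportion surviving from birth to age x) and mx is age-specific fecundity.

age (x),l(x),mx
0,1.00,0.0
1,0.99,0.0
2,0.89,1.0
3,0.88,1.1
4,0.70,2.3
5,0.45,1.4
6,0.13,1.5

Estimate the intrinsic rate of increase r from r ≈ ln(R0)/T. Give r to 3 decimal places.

R0 = Σ lx·mx = 0 + 0 + 0.89 + 0.968 + 1.61 + 0.63 + 0.195 = 4.293
Σ x·lx·mx = 15.444; T = 15.444/4.293 = 3.59748…
r ≈ ln(R0)/T = ln(4.293)/3.59748… = 0.405… → 0.405

0.405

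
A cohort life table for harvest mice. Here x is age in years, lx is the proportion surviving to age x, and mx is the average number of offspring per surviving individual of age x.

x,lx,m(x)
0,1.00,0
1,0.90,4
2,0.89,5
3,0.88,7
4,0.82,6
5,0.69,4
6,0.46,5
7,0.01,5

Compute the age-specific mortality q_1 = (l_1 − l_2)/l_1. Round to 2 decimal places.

0.01

q_1 = (l_1 − l_2) / l_1 = (0.9 − 0.89) / 0.9
     = 0.01 / 0.9 = 0.011111… → 0.01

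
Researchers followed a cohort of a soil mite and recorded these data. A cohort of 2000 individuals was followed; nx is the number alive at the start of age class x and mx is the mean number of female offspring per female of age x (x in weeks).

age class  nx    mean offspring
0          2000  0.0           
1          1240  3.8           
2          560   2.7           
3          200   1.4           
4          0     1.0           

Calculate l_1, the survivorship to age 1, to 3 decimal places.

l_1 = n_1/n_0 = 1240/2000 = 0.62 → 0.620

0.620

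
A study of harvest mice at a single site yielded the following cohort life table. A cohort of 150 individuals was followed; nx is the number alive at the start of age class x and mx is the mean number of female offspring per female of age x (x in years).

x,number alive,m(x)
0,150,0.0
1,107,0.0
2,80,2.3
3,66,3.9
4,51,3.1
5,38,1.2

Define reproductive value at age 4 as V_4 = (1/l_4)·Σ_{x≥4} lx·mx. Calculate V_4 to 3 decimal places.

3.994

lx = nx/n0 = nx/150: 1, 0.71333…, 0.53333…, 0.44, 0.34, 0.25333…
lx·mx for x ≥ 4: 1.054, 0.304… → sum = 1.358…
V_4 = 1.358… / l_4 = 1.358… / 0.34 = 3.994118… → 3.994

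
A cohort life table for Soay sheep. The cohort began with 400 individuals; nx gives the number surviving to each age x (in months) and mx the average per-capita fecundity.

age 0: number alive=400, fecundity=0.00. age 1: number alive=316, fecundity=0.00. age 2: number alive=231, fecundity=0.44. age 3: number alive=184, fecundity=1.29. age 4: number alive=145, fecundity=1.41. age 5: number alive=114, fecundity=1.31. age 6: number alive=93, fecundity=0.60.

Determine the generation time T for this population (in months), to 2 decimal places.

lx = nx/n0 = nx/400: 1, 0.79, 0.5775, 0.46, 0.3625, 0.285, 0.2325
lx·mx: 0, 0, 0.2541, 0.5934, 0.511125, 0.37335, 0.1395 → R0 = 1.871475
x·lx·mx: 0, 0, 0.5082, 1.7802, 2.0445, 1.86675, 0.837 → Σ = 7.03665
T = 7.03665 / 1.871475 = 3.759949… → 3.76

3.76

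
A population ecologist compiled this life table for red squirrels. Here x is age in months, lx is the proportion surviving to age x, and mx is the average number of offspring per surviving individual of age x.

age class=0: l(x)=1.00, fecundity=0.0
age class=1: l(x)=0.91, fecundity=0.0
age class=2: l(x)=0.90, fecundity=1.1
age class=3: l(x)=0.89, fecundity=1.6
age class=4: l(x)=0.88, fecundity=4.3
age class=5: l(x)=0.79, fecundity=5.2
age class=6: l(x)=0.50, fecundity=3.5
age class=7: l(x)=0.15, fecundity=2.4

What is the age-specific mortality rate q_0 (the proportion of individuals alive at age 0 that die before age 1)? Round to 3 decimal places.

0.090

q_0 = (l_0 − l_1) / l_0 = (1 − 0.91) / 1
     = 0.09 / 1 = 0.09 → 0.090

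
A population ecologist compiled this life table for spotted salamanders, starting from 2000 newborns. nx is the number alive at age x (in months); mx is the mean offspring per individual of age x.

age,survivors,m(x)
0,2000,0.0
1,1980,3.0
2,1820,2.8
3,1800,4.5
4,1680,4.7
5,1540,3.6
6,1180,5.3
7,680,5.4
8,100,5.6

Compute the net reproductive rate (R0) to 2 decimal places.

lx = nx/n0 = nx/2000: 1, 0.99, 0.91, 0.9, 0.84, 0.77, 0.59, 0.34, 0.05
lx·mx by age: 0, 2.97, 2.548, 4.05, 3.948, 2.772, 3.127, 1.836, 0.28
R0 = Σ lx·mx = 21.531 → 21.53

21.53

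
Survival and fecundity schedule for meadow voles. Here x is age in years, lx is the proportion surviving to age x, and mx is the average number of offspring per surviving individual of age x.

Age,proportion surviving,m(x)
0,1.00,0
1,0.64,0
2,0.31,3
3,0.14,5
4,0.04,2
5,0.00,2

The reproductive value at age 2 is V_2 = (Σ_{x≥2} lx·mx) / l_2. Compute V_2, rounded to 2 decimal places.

5.52

lx·mx for x ≥ 2: 0.93, 0.7, 0.08, 0 → sum = 1.71
V_2 = 1.71 / l_2 = 1.71 / 0.31 = 5.516129… → 5.52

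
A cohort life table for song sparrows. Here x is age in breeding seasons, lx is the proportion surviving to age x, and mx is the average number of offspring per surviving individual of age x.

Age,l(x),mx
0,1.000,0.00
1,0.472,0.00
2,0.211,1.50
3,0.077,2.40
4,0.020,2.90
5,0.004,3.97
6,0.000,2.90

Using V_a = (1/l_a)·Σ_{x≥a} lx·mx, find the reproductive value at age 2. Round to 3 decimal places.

lx·mx for x ≥ 2: 0.3165, 0.1848, 0.058, 0.01588, 0 → sum = 0.57518
V_2 = 0.57518 / l_2 = 0.57518 / 0.211 = 2.725972… → 2.726

2.726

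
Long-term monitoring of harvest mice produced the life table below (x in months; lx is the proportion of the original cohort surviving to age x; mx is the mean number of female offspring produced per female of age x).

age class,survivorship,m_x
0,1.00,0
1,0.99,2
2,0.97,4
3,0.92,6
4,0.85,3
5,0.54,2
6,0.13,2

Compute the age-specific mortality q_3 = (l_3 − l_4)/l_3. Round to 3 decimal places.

0.076

q_3 = (l_3 − l_4) / l_3 = (0.92 − 0.85) / 0.92
     = 0.07 / 0.92 = 0.076087… → 0.076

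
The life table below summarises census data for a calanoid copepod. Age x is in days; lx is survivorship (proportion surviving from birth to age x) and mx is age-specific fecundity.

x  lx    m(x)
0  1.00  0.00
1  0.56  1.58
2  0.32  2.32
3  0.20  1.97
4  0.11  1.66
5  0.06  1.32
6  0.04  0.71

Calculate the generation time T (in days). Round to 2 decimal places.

2.10

lx·mx: 0, 0.8848, 0.7424, 0.394, 0.1826, 0.0792, 0.0284 → R0 = 2.3114
x·lx·mx: 0, 0.8848, 1.4848, 1.182, 0.7304, 0.396, 0.1704 → Σ = 4.8484
T = 4.8484 / 2.3114 = 2.097603… → 2.10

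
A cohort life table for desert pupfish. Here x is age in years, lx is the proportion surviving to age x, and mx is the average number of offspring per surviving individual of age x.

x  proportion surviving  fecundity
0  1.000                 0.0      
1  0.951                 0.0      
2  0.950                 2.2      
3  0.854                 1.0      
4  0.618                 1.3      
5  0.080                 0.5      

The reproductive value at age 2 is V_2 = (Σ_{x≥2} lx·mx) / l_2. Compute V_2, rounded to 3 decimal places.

3.987

lx·mx for x ≥ 2: 2.09, 0.854, 0.8034, 0.04 → sum = 3.7874
V_2 = 3.7874 / l_2 = 3.7874 / 0.95 = 3.986737… → 3.987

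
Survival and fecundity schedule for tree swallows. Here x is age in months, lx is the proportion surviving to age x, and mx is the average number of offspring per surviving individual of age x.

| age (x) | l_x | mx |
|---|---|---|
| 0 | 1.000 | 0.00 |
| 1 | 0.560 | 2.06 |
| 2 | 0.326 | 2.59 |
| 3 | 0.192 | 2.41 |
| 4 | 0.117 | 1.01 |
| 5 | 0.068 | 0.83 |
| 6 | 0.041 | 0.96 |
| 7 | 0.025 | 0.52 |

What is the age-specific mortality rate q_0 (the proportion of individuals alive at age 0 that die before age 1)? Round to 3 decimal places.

0.440

q_0 = (l_0 − l_1) / l_0 = (1 − 0.56) / 1
     = 0.44 / 1 = 0.44 → 0.440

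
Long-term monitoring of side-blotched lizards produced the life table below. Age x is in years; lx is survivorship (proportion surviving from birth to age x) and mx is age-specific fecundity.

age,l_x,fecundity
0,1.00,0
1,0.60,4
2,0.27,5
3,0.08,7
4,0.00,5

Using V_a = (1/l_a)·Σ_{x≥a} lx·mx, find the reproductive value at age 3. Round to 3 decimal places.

7.000

lx·mx for x ≥ 3: 0.56, 0 → sum = 0.56
V_3 = 0.56 / l_3 = 0.56 / 0.08 = 7 → 7.000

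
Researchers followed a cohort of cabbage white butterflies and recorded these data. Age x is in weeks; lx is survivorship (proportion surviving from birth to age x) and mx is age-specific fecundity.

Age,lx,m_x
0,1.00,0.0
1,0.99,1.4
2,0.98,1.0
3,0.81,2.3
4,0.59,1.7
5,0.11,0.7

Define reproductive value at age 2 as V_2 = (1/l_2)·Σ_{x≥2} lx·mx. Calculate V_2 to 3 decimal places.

4.003

lx·mx for x ≥ 2: 0.98, 1.863, 1.003, 0.077 → sum = 3.923
V_2 = 3.923 / l_2 = 3.923 / 0.98 = 4.003061… → 4.003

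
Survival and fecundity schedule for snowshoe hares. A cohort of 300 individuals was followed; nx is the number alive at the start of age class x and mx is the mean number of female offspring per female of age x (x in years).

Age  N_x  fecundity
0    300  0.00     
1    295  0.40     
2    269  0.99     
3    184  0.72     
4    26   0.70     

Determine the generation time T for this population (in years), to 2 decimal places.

2.10

lx = nx/n0 = nx/300: 1, 0.98333…, 0.89667…, 0.61333…, 0.08667…
lx·mx: 0, 0.393333…, 0.8877…, 0.4416…, 0.060667… → R0 = 1.7833…
x·lx·mx: 0, 0.393333…, 1.7754…, 1.3248…, 0.242667… → Σ = 3.7362…
T = 3.7362… / 1.7833… = 2.095105… → 2.10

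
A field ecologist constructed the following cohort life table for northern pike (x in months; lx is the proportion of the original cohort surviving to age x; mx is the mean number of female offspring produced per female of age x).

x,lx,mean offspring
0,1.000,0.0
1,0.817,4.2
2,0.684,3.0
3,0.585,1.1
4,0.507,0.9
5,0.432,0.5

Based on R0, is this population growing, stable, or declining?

growing

R0 = Σ lx·mx = 0 + 3.4314 + 2.052 + 0.6435 + 0.4563 + 0.216 = 6.7992
R0 > 1, so the population is growing.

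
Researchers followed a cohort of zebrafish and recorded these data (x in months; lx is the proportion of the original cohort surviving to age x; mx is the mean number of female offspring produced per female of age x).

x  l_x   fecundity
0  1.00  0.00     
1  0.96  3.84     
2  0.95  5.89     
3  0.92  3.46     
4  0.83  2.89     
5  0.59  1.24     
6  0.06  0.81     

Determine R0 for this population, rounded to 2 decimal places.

lx·mx by age: 0, 3.6864, 5.5955, 3.1832, 2.3987, 0.7316, 0.0486
R0 = Σ lx·mx = 15.644 → 15.64

15.64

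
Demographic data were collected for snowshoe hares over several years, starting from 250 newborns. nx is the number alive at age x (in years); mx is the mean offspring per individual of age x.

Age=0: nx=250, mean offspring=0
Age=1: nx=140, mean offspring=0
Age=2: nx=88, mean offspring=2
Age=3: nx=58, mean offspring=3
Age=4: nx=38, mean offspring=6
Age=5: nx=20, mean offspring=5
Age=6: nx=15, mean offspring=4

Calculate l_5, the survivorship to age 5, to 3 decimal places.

l_5 = n_5/n_0 = 20/250 = 0.08 → 0.080

0.080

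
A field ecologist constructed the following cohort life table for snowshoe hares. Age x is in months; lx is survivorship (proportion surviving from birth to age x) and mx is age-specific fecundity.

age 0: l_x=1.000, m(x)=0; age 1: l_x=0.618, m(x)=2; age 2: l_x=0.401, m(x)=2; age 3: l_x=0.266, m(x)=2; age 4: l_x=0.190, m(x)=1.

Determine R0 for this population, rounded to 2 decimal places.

lx·mx by age: 0, 1.236, 0.802, 0.532, 0.19
R0 = Σ lx·mx = 2.76 → 2.76

2.76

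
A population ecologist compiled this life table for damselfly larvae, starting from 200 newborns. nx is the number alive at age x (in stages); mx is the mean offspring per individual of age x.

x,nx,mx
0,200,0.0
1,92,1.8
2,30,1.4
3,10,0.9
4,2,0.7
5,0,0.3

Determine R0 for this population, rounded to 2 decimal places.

lx = nx/n0 = nx/200: 1, 0.46, 0.15, 0.05, 0.01, 0
lx·mx by age: 0, 0.828, 0.21, 0.045, 0.007, 0
R0 = Σ lx·mx = 1.09 → 1.09

1.09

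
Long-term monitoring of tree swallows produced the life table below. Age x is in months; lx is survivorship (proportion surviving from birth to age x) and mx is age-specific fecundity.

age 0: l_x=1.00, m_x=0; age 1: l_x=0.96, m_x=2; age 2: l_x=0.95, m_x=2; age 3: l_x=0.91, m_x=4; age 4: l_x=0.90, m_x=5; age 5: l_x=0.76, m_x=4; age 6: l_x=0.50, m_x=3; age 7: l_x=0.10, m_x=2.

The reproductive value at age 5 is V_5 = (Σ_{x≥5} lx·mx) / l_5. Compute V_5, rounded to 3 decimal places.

lx·mx for x ≥ 5: 3.04, 1.5, 0.2 → sum = 4.74
V_5 = 4.74 / l_5 = 4.74 / 0.76 = 6.236842… → 6.237

6.237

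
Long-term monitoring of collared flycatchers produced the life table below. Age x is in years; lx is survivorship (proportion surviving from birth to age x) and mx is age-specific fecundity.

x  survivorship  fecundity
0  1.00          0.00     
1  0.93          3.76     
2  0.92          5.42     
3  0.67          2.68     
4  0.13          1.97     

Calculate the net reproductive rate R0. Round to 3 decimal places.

10.535

lx·mx by age: 0, 3.4968, 4.9864, 1.7956, 0.2561
R0 = Σ lx·mx = 10.5349 → 10.535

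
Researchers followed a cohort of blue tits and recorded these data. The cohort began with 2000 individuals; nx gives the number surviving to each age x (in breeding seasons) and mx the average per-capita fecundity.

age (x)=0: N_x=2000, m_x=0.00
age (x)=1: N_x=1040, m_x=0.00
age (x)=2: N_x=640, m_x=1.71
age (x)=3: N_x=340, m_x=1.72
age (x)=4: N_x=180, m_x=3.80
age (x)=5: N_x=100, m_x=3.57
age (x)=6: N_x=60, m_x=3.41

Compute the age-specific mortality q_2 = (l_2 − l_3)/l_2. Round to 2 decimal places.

lx = nx/n0 = nx/2000: 1, 0.52, 0.32, 0.17, 0.09, 0.05, 0.03
q_2 = (l_2 − l_3) / l_2 = (0.32 − 0.17) / 0.32
     = 0.15 / 0.32 = 0.46875 → 0.47

0.47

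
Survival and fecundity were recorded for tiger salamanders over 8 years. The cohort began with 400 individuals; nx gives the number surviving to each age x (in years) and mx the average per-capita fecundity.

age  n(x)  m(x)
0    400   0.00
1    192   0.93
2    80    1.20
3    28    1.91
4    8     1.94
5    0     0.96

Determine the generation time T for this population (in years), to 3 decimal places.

lx = nx/n0 = nx/400: 1, 0.48, 0.2, 0.07, 0.02, 0
lx·mx: 0, 0.4464, 0.24, 0.1337, 0.0388, 0 → R0 = 0.8589
x·lx·mx: 0, 0.4464, 0.48, 0.4011, 0.1552, 0 → Σ = 1.4827
T = 1.4827 / 0.8589 = 1.726278… → 1.726

1.726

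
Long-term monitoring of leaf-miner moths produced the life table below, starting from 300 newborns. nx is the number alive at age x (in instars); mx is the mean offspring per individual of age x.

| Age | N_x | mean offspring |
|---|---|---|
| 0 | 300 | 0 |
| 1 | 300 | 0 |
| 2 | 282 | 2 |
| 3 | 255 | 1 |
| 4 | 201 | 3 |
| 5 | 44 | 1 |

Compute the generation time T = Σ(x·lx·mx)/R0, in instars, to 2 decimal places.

3.09

lx = nx/n0 = nx/300: 1, 1, 0.94, 0.85, 0.67, 0.14667…
lx·mx: 0, 0, 1.88, 0.85, 2.01, 0.146667… → R0 = 4.886667…
x·lx·mx: 0, 0, 3.76, 2.55, 8.04, 0.733333… → Σ = 15.083333…
T = 15.083333… / 4.886667… = 3.08663… → 3.09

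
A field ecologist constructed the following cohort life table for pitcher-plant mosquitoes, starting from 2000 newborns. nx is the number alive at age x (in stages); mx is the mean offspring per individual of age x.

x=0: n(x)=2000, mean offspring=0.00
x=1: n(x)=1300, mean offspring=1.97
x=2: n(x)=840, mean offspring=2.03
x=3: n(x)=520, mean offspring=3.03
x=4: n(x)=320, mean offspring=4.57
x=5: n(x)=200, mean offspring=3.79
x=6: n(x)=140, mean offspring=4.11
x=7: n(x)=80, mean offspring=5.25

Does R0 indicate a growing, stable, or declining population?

growing

lx = nx/n0 = nx/2000: 1, 0.65, 0.42, 0.26, 0.16, 0.1, 0.07, 0.04
R0 = Σ lx·mx = 0 + 1.2805 + 0.8526 + 0.7878 + 0.7312 + 0.379 + 0.2877 + 0.21 = 4.5288
R0 > 1, so the population is growing.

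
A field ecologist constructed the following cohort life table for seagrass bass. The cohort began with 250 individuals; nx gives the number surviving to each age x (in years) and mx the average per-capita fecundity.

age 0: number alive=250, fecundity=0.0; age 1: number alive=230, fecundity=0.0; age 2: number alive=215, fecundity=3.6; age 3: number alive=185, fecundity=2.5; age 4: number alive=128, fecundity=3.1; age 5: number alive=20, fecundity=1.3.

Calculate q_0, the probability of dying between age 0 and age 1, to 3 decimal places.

lx = nx/n0 = nx/250: 1, 0.92, 0.86, 0.74, 0.512, 0.08
q_0 = (l_0 − l_1) / l_0 = (1 − 0.92) / 1
     = 0.08 / 1 = 0.08 → 0.080

0.080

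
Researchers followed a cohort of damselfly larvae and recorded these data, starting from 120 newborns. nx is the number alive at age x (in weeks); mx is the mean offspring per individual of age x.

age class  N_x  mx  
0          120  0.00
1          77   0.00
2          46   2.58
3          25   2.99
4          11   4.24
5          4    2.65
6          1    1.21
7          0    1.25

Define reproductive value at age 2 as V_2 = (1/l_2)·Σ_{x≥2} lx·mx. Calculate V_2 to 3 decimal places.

5.476

lx = nx/n0 = nx/120: 1, 0.64167…, 0.38333…, 0.20833…, 0.09167…, 0.03333…, 0.00833…, 0
lx·mx for x ≥ 2: 0.989…, 0.622917…, 0.388667…, 0.088333…, 0.010083…, 0 → sum = 2.099…
V_2 = 2.099… / l_2 = 2.099… / 0.383333… = 5.475652… → 5.476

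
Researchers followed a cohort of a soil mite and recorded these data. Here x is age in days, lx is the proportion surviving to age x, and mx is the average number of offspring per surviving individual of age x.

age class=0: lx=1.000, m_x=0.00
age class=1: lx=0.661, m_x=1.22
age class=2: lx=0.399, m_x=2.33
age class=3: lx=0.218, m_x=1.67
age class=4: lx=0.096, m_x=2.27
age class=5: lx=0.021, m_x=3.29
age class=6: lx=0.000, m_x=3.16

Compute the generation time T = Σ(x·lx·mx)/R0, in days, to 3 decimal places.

lx·mx: 0, 0.80642, 0.92967, 0.36406, 0.21792, 0.06909, 0 → R0 = 2.38716
x·lx·mx: 0, 0.80642, 1.85934, 1.09218, 0.87168, 0.34545, 0 → Σ = 4.97507
T = 4.97507 / 2.38716 = 2.084096… → 2.084

2.084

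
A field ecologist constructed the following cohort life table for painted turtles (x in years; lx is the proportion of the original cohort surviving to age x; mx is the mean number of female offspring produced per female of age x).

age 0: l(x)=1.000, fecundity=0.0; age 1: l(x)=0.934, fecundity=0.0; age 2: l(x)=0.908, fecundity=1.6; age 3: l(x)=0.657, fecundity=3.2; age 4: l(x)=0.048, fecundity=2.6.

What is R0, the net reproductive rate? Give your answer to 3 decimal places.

lx·mx by age: 0, 0, 1.4528, 2.1024, 0.1248
R0 = Σ lx·mx = 3.68 → 3.680

3.680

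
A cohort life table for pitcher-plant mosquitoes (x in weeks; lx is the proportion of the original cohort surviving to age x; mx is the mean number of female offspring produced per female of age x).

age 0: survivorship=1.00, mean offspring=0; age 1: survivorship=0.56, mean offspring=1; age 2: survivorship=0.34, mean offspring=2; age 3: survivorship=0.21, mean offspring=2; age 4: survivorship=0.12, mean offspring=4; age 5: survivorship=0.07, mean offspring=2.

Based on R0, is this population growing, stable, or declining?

R0 = Σ lx·mx = 0 + 0.56 + 0.68 + 0.42 + 0.48 + 0.14 = 2.28
R0 > 1, so the population is growing.

growing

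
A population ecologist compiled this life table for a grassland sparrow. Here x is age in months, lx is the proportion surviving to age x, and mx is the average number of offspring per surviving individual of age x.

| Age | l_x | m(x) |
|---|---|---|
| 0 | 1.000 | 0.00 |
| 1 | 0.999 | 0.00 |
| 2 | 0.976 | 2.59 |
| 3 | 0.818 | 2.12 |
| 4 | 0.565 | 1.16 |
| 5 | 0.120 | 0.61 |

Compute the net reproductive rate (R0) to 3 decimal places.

lx·mx by age: 0, 0, 2.52784, 1.73416, 0.6554, 0.0732
R0 = Σ lx·mx = 4.9906 → 4.991

4.991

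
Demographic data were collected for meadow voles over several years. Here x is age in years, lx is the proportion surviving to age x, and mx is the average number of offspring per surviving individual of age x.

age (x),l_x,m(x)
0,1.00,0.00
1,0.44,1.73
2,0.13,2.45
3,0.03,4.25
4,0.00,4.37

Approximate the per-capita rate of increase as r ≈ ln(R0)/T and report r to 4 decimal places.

R0 = Σ lx·mx = 0 + 0.7612 + 0.3185 + 0.1275 + 0 = 1.2072
Σ x·lx·mx = 1.7807; T = 1.7807/1.2072 = 1.47507…
r ≈ ln(R0)/T = ln(1.2072)/1.47507… = 0.127658… → 0.1277

0.1277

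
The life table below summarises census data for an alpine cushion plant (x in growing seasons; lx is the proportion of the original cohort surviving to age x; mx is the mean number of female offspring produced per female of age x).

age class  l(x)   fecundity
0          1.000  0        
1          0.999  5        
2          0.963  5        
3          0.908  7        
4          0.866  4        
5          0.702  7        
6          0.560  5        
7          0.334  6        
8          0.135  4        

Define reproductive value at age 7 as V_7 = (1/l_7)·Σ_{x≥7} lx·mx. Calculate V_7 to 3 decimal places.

7.617

lx·mx for x ≥ 7: 2.004, 0.54 → sum = 2.544
V_7 = 2.544 / l_7 = 2.544 / 0.334 = 7.616766… → 7.617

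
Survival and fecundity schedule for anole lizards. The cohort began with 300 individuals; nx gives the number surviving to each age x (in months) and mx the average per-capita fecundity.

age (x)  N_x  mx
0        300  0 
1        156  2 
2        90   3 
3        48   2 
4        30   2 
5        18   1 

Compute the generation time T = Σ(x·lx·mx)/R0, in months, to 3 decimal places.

lx = nx/n0 = nx/300: 1, 0.52, 0.3, 0.16, 0.1, 0.06
lx·mx: 0, 1.04, 0.9, 0.32, 0.2, 0.06 → R0 = 2.52
x·lx·mx: 0, 1.04, 1.8, 0.96, 0.8, 0.3 → Σ = 4.9
T = 4.9 / 2.52 = 1.944444… → 1.944

1.944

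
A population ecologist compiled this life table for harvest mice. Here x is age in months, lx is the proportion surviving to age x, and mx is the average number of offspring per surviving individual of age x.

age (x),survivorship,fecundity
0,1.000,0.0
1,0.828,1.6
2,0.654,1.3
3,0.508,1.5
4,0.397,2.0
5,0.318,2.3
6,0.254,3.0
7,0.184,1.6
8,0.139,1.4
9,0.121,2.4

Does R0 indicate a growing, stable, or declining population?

R0 = Σ lx·mx = 0 + 1.3248 + 0.8502 + 0.762 + 0.794 + 0.7314 + 0.762 + 0.2944 + 0.1946 + 0.2904 = 6.0038
R0 > 1, so the population is growing.

growing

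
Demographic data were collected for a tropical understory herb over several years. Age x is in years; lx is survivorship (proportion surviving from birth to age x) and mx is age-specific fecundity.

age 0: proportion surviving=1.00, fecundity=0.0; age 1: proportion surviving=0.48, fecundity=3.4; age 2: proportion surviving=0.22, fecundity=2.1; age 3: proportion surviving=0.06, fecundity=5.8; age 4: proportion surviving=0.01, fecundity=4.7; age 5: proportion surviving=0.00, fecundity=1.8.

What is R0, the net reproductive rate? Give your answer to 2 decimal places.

2.49

lx·mx by age: 0, 1.632, 0.462, 0.348, 0.047, 0
R0 = Σ lx·mx = 2.489 → 2.49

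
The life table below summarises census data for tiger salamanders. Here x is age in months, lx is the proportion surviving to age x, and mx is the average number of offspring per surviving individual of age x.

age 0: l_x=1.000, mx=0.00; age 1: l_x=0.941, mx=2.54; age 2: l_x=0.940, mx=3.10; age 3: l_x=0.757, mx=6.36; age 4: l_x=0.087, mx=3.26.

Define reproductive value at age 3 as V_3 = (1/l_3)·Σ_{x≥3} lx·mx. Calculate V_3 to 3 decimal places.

6.735

lx·mx for x ≥ 3: 4.81452, 0.28362 → sum = 5.09814
V_3 = 5.09814 / l_3 = 5.09814 / 0.757 = 6.734663… → 6.735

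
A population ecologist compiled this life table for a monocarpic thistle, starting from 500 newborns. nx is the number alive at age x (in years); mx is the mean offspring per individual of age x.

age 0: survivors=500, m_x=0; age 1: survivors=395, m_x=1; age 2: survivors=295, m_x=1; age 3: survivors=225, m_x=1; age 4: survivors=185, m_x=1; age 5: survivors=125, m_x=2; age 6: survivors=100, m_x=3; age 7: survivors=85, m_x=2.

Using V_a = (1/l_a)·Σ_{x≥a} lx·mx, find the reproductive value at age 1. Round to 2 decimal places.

lx = nx/n0 = nx/500: 1, 0.79, 0.59, 0.45, 0.37, 0.25, 0.2, 0.17
lx·mx for x ≥ 1: 0.79, 0.59, 0.45, 0.37, 0.5, 0.6, 0.34 → sum = 3.64
V_1 = 3.64 / l_1 = 3.64 / 0.79 = 4.607595… → 4.61

4.61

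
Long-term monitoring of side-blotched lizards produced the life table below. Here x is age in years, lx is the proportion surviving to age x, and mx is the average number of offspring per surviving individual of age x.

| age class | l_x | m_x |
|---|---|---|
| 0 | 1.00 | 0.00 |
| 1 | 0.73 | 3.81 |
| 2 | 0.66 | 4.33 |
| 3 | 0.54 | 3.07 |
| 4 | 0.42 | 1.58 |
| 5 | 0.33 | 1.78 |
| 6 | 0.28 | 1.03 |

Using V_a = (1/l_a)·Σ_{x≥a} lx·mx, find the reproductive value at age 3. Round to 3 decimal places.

lx·mx for x ≥ 3: 1.6578, 0.6636, 0.5874, 0.2884 → sum = 3.1972
V_3 = 3.1972 / l_3 = 3.1972 / 0.54 = 5.920741… → 5.921

5.921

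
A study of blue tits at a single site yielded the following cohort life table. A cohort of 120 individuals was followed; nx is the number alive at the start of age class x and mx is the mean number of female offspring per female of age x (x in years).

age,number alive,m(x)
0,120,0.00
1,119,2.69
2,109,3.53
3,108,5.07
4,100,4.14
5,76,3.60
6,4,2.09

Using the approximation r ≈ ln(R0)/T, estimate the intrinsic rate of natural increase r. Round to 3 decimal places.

lx = nx/n0 = nx/120: 1, 0.99167…, 0.90833…, 0.9, 0.83333…, 0.63333…, 0.03333…
R0 = Σ lx·mx = 0 + 2.66758… + 3.20642… + 4.563 + 3.45… + 2.28… + 0.06967… = 16.236667…
Σ x·lx·mx = 48.387417…; T = 48.387417…/16.236667… = 2.98013…
r ≈ ln(R0)/T = ln(16.236667…)/2.98013… = 0.93528… → 0.935

0.935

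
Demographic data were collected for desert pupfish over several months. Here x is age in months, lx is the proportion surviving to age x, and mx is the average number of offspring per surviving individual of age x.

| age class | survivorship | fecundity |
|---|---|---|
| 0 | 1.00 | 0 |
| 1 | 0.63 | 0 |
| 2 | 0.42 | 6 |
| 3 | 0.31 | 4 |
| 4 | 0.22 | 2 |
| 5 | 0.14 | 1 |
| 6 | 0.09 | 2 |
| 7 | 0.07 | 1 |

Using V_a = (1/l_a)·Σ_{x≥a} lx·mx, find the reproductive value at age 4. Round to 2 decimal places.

lx·mx for x ≥ 4: 0.44, 0.14, 0.18, 0.07 → sum = 0.83
V_4 = 0.83 / l_4 = 0.83 / 0.22 = 3.772727… → 3.77

3.77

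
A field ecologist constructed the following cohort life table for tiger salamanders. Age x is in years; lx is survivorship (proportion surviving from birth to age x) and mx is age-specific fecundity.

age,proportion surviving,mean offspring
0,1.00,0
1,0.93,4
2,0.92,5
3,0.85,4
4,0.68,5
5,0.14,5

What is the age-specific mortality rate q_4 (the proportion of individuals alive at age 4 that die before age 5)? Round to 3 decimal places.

0.794

q_4 = (l_4 − l_5) / l_4 = (0.68 − 0.14) / 0.68
     = 0.54 / 0.68 = 0.794118… → 0.794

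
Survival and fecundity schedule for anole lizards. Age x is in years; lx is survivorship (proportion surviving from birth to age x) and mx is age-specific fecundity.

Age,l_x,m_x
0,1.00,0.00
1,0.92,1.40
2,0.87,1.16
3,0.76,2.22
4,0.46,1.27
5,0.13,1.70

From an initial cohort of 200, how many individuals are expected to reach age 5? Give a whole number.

Expected survivors = N0 · l_5 = 200 × 0.13 = 26 → 26

26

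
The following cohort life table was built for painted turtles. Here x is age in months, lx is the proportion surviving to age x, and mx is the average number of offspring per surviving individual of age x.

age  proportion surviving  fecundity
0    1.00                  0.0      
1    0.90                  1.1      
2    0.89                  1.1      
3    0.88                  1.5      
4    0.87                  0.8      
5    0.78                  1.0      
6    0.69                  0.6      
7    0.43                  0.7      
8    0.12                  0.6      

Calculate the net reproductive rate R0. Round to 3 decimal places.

5.552

lx·mx by age: 0, 0.99, 0.979, 1.32, 0.696, 0.78, 0.414, 0.301, 0.072
R0 = Σ lx·mx = 5.552 → 5.552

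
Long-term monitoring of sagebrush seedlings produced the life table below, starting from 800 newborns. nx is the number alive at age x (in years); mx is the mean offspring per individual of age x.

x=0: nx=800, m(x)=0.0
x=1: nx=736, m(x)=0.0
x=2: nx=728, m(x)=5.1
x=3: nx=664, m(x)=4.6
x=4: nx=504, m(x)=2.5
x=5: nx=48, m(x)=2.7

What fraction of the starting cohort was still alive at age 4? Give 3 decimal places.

l_4 = n_4/n_0 = 504/800 = 0.63 → 0.630

0.630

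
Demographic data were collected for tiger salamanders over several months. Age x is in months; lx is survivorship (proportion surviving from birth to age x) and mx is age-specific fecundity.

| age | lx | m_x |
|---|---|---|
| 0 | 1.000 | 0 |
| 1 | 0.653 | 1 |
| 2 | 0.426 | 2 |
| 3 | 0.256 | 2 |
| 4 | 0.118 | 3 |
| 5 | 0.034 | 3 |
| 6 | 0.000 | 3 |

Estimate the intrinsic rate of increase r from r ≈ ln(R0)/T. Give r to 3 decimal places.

0.385

R0 = Σ lx·mx = 0 + 0.653 + 0.852 + 0.512 + 0.354 + 0.102 + 0 = 2.473
Σ x·lx·mx = 5.819; T = 5.819/2.473 = 2.35301…
r ≈ ln(R0)/T = ln(2.473)/2.35301… = 0.3848… → 0.385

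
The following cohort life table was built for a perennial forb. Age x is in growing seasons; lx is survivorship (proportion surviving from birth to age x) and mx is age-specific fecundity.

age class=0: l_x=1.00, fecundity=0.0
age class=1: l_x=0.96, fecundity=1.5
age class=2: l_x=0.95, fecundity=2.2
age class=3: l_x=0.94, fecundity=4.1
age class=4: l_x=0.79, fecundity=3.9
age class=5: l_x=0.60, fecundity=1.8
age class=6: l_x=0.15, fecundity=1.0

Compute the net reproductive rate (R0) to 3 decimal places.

lx·mx by age: 0, 1.44, 2.09, 3.854, 3.081, 1.08, 0.15
R0 = Σ lx·mx = 11.695 → 11.695

11.695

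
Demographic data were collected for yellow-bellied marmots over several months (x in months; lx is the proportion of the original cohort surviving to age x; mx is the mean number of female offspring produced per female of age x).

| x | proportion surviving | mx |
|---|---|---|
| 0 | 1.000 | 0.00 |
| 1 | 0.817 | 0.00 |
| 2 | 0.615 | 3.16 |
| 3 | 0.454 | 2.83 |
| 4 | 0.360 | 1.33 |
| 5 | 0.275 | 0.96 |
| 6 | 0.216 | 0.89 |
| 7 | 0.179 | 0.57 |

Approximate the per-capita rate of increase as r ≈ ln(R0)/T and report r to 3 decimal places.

0.482

R0 = Σ lx·mx = 0 + 0 + 1.9434 + 1.28482 + 0.4788 + 0.264 + 0.19224 + 0.10203 = 4.26529
Σ x·lx·mx = 12.84411; T = 12.84411/4.26529 = 3.01131…
r ≈ ln(R0)/T = ln(4.26529)/3.01131… = 0.48169… → 0.482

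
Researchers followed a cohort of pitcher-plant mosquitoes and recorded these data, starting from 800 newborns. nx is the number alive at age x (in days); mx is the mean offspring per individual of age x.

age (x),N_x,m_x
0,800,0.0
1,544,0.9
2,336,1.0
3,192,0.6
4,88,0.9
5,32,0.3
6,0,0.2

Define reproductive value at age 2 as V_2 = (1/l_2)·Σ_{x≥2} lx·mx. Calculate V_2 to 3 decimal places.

lx = nx/n0 = nx/800: 1, 0.68, 0.42, 0.24, 0.11, 0.04, 0
lx·mx for x ≥ 2: 0.42, 0.144, 0.099, 0.012, 0 → sum = 0.675
V_2 = 0.675 / l_2 = 0.675 / 0.42 = 1.607143… → 1.607

1.607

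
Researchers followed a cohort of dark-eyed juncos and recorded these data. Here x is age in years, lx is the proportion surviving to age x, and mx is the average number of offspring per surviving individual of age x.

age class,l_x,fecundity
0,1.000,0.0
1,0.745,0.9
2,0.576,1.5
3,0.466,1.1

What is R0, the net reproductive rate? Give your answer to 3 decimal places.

2.047

lx·mx by age: 0, 0.6705, 0.864, 0.5126
R0 = Σ lx·mx = 2.0471 → 2.047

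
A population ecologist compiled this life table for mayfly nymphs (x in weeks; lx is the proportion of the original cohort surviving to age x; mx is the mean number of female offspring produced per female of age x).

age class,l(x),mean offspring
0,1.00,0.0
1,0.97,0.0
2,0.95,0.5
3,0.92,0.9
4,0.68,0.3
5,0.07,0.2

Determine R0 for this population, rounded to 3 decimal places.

1.521

lx·mx by age: 0, 0, 0.475, 0.828, 0.204, 0.014
R0 = Σ lx·mx = 1.521 → 1.521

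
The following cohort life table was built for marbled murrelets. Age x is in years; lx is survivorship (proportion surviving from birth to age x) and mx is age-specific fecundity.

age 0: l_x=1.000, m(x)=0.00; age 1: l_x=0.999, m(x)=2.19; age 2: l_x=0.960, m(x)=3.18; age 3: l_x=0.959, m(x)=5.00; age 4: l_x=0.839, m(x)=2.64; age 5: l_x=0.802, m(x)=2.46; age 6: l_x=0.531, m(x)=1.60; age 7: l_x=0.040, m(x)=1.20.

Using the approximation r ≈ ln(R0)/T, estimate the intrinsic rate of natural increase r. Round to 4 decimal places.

R0 = Σ lx·mx = 0 + 2.18781 + 3.0528 + 4.795 + 2.21496 + 1.97292 + 0.8496 + 0.048 = 15.12109
Σ x·lx·mx = 46.83645; T = 46.83645/15.12109 = 3.09743…
r ≈ ln(R0)/T = ln(15.12109)/3.09743… = 0.876886… → 0.8769

0.8769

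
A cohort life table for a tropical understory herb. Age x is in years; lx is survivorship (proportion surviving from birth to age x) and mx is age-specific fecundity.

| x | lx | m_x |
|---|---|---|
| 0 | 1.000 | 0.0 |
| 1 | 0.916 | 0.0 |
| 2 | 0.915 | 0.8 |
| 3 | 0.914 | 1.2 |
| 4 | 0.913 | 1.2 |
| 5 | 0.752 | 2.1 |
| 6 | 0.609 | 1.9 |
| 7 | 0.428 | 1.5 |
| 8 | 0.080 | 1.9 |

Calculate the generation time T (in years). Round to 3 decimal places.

4.599

lx·mx: 0, 0, 0.732, 1.0968, 1.0956, 1.5792, 1.1571, 0.642, 0.152 → R0 = 6.4547
x·lx·mx: 0, 0, 1.464, 3.2904, 4.3824, 7.896, 6.9426, 4.494, 1.216 → Σ = 29.6854
T = 29.6854 / 6.4547 = 4.599036… → 4.599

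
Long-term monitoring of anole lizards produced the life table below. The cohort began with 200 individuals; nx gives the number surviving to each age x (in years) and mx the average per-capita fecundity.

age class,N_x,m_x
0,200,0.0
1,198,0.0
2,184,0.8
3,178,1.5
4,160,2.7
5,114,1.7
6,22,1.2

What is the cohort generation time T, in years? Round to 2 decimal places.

lx = nx/n0 = nx/200: 1, 0.99, 0.92, 0.89, 0.8, 0.57, 0.11
lx·mx: 0, 0, 0.736, 1.335, 2.16, 0.969, 0.132 → R0 = 5.332
x·lx·mx: 0, 0, 1.472, 4.005, 8.64, 4.845, 0.792 → Σ = 19.754
T = 19.754 / 5.332 = 3.704801… → 3.70

3.70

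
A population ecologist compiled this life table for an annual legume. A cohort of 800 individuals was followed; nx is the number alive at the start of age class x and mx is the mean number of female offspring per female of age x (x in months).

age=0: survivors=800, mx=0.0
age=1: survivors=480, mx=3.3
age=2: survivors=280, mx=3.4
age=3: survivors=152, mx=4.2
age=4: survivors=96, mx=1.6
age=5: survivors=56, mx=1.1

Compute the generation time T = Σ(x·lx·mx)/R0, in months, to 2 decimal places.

lx = nx/n0 = nx/800: 1, 0.6, 0.35, 0.19, 0.12, 0.07
lx·mx: 0, 1.98, 1.19, 0.798, 0.192, 0.077 → R0 = 4.237
x·lx·mx: 0, 1.98, 2.38, 2.394, 0.768, 0.385 → Σ = 7.907
T = 7.907 / 4.237 = 1.866179… → 1.87

1.87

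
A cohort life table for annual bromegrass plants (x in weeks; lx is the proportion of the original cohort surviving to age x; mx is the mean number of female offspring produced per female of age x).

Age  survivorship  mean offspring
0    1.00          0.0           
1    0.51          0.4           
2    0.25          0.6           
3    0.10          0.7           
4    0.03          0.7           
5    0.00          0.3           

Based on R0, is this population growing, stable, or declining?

R0 = Σ lx·mx = 0 + 0.204 + 0.15 + 0.07 + 0.021 + 0 = 0.445
R0 < 1, so the population is declining.

declining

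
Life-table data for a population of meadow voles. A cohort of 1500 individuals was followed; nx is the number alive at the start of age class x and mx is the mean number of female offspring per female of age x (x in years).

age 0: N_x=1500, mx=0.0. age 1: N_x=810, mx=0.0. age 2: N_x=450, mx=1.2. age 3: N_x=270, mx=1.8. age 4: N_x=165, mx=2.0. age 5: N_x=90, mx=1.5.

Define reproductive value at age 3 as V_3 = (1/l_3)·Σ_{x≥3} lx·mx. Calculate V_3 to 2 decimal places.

3.52

lx = nx/n0 = nx/1500: 1, 0.54, 0.3, 0.18, 0.11, 0.06
lx·mx for x ≥ 3: 0.324, 0.22, 0.09 → sum = 0.634
V_3 = 0.634 / l_3 = 0.634 / 0.18 = 3.522222… → 3.52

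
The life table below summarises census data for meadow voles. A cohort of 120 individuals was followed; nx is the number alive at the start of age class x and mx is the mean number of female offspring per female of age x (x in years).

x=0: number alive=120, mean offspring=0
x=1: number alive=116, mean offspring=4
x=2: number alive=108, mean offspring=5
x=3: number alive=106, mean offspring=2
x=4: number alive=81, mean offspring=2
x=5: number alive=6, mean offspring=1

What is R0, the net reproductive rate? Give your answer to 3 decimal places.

lx = nx/n0 = nx/120: 1, 0.96667…, 0.9, 0.88333…, 0.675, 0.05
lx·mx by age: 0, 3.866667…, 4.5, 1.766667…, 1.35, 0.05
R0 = Σ lx·mx = 11.533333… → 11.533

11.533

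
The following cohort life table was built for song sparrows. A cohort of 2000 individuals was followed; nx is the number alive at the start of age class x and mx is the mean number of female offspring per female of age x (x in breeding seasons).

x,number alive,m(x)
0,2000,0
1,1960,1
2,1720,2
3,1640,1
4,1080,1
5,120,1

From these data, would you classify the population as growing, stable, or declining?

lx = nx/n0 = nx/2000: 1, 0.98, 0.86, 0.82, 0.54, 0.06
R0 = Σ lx·mx = 0 + 0.98 + 1.72 + 0.82 + 0.54 + 0.06 = 4.12
R0 > 1, so the population is growing.

growing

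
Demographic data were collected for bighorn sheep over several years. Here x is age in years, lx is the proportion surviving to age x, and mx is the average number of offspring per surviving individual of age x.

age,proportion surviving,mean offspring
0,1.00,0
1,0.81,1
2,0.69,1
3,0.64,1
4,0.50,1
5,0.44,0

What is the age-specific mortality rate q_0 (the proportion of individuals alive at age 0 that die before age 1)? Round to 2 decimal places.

0.19

q_0 = (l_0 − l_1) / l_0 = (1 − 0.81) / 1
     = 0.19 / 1 = 0.19 → 0.19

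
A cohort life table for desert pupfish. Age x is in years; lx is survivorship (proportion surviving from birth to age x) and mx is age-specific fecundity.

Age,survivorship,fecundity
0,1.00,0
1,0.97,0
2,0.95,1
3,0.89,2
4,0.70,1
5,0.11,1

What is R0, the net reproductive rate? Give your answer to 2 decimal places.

lx·mx by age: 0, 0, 0.95, 1.78, 0.7, 0.11
R0 = Σ lx·mx = 3.54 → 3.54

3.54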